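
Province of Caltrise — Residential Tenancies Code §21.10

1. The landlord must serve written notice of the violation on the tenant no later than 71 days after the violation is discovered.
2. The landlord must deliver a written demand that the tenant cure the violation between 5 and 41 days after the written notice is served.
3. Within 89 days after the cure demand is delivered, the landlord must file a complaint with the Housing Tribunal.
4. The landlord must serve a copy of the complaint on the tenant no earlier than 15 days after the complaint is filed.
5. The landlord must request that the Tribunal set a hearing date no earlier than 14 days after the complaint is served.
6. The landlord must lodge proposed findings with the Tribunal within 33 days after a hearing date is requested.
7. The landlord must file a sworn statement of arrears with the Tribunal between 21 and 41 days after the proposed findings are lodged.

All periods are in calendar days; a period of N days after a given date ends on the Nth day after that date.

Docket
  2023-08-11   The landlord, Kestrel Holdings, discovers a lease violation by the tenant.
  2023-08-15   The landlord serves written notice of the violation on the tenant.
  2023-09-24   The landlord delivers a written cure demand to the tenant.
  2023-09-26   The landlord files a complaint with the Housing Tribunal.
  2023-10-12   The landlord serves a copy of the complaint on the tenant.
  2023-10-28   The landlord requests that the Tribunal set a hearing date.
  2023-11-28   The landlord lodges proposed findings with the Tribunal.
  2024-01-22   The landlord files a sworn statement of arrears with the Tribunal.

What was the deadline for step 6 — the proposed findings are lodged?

Step 6 runs from 2023-10-28, when a hearing date is requested. 33 days after 2023-10-28 is 2023-11-30.

2023-11-30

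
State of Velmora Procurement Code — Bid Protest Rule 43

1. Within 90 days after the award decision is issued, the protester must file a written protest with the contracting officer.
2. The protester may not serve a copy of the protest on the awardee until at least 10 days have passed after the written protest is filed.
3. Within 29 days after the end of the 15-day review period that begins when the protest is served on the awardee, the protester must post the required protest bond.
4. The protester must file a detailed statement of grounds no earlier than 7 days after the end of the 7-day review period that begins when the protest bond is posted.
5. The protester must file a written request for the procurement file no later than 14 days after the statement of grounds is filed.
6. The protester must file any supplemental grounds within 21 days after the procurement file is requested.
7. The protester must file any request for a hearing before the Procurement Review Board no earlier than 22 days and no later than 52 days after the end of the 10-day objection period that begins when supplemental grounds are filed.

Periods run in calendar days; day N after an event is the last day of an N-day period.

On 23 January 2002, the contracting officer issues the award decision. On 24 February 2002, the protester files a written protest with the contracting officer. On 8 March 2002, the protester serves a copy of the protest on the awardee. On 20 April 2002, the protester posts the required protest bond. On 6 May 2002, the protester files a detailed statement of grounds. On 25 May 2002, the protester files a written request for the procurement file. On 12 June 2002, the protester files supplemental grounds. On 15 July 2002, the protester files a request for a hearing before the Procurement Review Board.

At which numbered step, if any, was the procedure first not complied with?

(1) due by 23 January 2002 + 90 days = 23 April 2002; done 24 February 2002 — timely.
(2) permitted from 24 February 2002 + 10 days = 6 March 2002 onward; done 8 March 2002, after the minimum wait.
(3) due by 23 March 2002 + 29 days = 21 April 2002; 20 April 2002 is within that limit.
(4) permitted from 27 April 2002 + 7 days = 4 May 2002 onward; done 6 May 2002 — permitted.
(5) due by 6 May 2002 + 14 days = 20 May 2002; done 25 May 2002 — 5 days late.

Step 5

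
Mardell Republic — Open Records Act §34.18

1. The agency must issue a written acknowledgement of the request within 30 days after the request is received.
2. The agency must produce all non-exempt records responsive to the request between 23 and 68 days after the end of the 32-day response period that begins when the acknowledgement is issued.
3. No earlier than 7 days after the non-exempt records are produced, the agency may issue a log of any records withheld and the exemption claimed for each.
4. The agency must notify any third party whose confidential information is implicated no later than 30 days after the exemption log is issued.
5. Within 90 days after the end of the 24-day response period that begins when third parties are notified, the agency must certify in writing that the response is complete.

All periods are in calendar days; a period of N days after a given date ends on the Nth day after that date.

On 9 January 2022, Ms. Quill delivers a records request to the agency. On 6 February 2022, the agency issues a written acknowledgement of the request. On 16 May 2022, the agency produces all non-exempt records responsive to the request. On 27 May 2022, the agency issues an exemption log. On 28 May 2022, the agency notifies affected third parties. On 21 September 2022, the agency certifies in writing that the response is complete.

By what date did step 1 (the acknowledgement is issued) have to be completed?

8 February 2022

Step 1 runs from 9 January 2022, when the request is received. 30 days after 9 January 2022 is 8 February 2022.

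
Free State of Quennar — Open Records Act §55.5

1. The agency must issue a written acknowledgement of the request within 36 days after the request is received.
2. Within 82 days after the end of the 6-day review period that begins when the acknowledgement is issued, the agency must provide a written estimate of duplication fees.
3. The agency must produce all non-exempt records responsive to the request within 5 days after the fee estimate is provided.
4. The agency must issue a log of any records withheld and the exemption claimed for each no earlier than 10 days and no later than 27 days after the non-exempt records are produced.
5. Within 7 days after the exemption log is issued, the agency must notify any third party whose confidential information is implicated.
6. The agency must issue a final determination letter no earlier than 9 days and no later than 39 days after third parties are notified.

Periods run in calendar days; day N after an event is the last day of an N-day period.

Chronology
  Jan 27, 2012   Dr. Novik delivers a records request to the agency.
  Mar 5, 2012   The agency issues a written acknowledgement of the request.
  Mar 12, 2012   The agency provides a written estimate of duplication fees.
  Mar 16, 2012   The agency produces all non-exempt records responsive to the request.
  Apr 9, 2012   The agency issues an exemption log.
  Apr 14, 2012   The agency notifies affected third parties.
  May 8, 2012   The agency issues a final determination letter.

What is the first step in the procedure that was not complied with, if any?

(1) due by Jan 27, 2012 + 36 days = Mar 3, 2012; not done until Mar 5, 2012, 2 days after the deadline.

Step 1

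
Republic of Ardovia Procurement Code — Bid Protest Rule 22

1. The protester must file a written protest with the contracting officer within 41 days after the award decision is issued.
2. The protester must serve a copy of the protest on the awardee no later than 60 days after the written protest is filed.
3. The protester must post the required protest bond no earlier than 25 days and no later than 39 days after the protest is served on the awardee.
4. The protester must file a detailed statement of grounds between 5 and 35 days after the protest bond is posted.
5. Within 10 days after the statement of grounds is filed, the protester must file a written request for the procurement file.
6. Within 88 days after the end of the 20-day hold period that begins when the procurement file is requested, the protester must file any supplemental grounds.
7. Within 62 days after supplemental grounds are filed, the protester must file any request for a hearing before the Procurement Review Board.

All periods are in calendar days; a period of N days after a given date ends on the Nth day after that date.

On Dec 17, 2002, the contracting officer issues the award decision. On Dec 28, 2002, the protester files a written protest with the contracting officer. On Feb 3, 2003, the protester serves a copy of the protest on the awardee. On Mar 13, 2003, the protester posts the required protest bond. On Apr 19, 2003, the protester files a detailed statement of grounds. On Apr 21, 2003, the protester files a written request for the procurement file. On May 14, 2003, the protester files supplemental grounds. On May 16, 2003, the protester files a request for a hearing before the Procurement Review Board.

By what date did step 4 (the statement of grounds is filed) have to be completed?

Apr 17, 2003

Step 4 runs from Mar 13, 2003, when the protest bond is posted. The window is 5–35 days after Mar 13, 2003; it closes on Apr 17, 2003.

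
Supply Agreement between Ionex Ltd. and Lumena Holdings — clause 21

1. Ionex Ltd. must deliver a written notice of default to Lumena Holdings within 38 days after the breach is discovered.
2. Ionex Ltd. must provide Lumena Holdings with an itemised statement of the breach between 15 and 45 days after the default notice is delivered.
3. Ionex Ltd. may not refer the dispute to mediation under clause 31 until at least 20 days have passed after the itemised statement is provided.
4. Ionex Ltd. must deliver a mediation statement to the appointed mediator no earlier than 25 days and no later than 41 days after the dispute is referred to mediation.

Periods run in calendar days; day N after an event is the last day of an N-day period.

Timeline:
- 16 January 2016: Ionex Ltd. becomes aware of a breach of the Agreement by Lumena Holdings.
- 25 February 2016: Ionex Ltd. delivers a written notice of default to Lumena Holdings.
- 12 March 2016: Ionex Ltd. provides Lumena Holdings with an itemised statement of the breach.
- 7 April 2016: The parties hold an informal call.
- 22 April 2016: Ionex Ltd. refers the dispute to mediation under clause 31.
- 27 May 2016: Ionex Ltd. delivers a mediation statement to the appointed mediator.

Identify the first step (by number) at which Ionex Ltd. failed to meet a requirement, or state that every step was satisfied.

Step 1 — counting 38 days from 16 January 2016 (when the breach is discovered) gives a deadline of 23 February 2016; done 25 February 2016 — 2 days late.
The analysis stops there.

Step 1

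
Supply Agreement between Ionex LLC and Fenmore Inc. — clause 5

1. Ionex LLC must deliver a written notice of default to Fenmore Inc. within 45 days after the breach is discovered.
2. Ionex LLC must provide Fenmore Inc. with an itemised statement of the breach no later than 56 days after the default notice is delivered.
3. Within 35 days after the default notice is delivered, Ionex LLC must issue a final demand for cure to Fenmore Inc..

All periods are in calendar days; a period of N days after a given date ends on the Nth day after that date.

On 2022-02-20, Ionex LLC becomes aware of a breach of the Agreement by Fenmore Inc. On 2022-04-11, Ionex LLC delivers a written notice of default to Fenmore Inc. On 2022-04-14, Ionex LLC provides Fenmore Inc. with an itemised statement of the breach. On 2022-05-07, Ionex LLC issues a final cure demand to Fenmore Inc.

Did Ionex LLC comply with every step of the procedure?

No

(1) due by 2022-02-20 + 45 days = 2022-04-06; 2022-04-11 misses that deadline by 5 days.
Later steps need not be reached.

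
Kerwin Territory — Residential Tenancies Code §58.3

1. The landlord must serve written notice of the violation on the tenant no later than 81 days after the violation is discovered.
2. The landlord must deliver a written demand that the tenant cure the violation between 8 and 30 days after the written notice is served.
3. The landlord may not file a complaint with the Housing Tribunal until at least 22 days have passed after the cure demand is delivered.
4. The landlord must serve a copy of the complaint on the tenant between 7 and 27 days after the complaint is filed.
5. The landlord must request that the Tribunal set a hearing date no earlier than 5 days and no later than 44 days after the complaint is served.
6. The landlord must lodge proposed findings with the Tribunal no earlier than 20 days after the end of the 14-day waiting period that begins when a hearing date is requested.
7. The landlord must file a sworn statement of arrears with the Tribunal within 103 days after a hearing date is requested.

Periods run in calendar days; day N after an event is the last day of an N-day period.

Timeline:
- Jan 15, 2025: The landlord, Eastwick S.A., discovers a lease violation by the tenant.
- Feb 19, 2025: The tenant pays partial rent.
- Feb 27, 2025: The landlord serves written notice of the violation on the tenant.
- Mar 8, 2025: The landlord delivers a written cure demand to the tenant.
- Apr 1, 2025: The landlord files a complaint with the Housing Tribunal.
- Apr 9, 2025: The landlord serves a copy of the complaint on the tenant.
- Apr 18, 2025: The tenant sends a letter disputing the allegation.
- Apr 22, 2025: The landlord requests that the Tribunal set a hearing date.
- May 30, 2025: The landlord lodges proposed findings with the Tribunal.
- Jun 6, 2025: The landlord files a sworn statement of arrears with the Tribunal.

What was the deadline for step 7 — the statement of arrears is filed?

Step 7 runs from Apr 22, 2025, when a hearing date is requested. 103 days after Apr 22, 2025 is Aug 3, 2025.

Aug 3, 2025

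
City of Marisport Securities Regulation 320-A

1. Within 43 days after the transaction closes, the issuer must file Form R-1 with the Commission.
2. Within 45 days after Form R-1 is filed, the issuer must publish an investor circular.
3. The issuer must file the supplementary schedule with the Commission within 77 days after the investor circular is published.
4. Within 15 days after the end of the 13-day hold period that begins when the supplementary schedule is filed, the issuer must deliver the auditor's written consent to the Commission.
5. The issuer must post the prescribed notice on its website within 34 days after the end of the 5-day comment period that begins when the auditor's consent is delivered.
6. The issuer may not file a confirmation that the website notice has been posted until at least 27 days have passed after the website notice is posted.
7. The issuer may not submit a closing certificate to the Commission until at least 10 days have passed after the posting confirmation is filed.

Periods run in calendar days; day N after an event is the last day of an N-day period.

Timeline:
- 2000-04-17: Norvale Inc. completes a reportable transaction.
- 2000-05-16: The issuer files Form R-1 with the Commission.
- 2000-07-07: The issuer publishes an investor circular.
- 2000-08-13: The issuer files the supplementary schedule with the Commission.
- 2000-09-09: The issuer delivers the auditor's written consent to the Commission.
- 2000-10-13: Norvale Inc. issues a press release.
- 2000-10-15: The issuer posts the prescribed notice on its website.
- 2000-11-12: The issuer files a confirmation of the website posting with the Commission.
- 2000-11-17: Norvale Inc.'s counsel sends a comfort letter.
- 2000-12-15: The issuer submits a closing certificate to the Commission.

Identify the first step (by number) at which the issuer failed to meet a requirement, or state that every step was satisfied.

(1) due by 2000-04-17 + 43 days = 2000-05-30; completed 2000-05-16, before the deadline.
(2) due by 2000-05-16 + 45 days = 2000-06-30; done 2000-07-07 — 7 days late.
The analysis stops there.

Step 2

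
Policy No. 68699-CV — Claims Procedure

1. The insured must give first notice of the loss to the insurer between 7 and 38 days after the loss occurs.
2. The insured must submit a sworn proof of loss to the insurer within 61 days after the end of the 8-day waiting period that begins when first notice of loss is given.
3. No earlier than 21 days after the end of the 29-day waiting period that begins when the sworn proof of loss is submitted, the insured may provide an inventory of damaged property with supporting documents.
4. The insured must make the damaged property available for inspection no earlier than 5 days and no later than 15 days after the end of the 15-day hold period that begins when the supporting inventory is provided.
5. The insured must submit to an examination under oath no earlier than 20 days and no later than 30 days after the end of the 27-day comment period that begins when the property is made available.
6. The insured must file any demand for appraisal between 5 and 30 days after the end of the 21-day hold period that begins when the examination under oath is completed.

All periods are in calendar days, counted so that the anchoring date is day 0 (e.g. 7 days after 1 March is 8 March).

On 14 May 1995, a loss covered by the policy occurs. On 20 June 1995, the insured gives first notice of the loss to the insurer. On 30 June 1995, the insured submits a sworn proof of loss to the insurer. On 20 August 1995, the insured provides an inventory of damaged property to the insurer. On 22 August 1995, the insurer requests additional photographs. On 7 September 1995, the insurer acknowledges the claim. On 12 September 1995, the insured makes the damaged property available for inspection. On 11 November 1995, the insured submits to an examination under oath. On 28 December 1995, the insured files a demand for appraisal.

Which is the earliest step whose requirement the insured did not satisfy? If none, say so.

Step 1: the window is 7–38 days after 14 May 1995 (when the loss occurs), so 21 May 1995 through 21 June 1995; done 20 June 1995 — within the window.
Step 2: 61 days after 28 June 1995 (end of the 8-day waiting period, which began when first notice of loss is given on 20 June 1995) is 28 August 1995; done 30 June 1995 — timely.
Step 3: the earliest permitted date is 21 days after 29 July 1995 (end of the 29-day waiting period, which began when the sworn proof of loss is submitted on 30 June 1995), i.e. 19 August 1995; 20 August 1995 is on or after that date.
Step 4: the window is 5–15 days after 4 September 1995 (end of the 15-day hold period, which began when the supporting inventory is provided on 20 August 1995), so 9 September 1995 through 19 September 1995; 12 September 1995 falls inside that range.
Step 5: the window is 20–30 days after 9 October 1995 (end of the 27-day comment period, which began when the property is made available on 12 September 1995), so 29 October 1995 through 8 November 1995; done 11 November 1995 — 3 days after the window closed.

Step 5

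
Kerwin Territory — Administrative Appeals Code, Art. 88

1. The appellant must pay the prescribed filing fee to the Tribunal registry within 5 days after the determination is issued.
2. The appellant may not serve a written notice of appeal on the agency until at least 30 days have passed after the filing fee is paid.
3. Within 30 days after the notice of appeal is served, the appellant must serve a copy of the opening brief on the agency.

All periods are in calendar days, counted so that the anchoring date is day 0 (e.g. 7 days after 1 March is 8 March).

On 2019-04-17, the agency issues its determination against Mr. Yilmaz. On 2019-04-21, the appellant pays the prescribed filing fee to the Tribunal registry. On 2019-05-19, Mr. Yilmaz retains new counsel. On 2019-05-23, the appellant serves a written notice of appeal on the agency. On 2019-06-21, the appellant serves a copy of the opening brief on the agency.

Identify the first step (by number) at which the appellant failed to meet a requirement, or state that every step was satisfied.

None — every step was satisfied

(1) due by 2019-04-17 + 5 days = 2019-04-22; done 2019-04-21 — timely.
(2) permitted from 2019-04-21 + 30 days = 2019-05-21 onward; done 2019-05-23 — permitted.
(3) due by 2019-05-23 + 30 days = 2019-06-22; 2019-06-21 is within that limit.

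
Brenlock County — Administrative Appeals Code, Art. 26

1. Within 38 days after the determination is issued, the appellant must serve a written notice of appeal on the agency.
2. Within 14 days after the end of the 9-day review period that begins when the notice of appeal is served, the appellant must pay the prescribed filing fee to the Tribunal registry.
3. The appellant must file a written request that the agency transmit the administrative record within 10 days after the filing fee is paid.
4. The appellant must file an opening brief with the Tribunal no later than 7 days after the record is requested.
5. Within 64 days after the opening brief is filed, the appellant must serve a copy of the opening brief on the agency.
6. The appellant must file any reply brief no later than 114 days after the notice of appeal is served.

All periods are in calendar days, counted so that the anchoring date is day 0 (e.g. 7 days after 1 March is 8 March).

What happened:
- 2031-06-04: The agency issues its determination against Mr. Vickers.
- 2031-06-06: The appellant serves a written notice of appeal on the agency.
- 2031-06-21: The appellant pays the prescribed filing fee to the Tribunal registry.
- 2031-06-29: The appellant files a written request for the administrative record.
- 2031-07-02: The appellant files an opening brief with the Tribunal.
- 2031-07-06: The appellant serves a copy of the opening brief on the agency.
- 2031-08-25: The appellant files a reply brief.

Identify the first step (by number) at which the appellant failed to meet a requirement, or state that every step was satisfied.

(1) due by 2031-06-04 + 38 days = 2031-07-12; completed 2031-06-06, before the deadline.
(2) due by 2031-06-15 + 14 days = 2031-06-29; done 2031-06-21 — timely.
(3) due by 2031-06-21 + 10 days = 2031-07-01; done 2031-06-29 — timely.
(4) due by 2031-06-29 + 7 days = 2031-07-06; completed 2031-07-02, before the deadline.
(5) due by 2031-07-02 + 64 days = 2031-09-04; done 2031-07-06 — timely.
(6) due by 2031-06-06 + 114 days = 2031-09-28; done 2031-08-25 — timely.

None — every step was satisfied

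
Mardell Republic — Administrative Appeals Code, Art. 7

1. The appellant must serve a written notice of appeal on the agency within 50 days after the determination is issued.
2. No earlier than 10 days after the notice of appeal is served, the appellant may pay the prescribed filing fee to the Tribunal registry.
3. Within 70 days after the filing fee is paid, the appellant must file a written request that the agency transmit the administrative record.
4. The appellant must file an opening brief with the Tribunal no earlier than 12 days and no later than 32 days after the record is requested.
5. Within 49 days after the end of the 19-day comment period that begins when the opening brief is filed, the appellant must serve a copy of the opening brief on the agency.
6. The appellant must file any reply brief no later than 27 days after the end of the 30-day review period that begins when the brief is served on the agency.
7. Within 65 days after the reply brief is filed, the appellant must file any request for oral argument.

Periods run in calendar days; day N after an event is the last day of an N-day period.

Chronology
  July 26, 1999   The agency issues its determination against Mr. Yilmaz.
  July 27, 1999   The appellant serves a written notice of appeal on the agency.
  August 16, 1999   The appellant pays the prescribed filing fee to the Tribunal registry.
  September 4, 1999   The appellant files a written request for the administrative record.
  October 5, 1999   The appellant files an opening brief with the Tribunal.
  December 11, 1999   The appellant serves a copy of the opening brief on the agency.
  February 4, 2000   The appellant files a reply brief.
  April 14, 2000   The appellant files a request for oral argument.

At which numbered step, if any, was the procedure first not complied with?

Step 1: 50 days after July 26, 1999 (when the determination is issued) is September 14, 1999; completed July 27, 1999, before the deadline.
Step 2: the earliest permitted date is 10 days after July 27, 1999 (when the notice of appeal is served), i.e. August 6, 1999; August 16, 1999 is on or after that date.
Step 3: 70 days after August 16, 1999 (when the filing fee is paid) is October 25, 1999; completed September 4, 1999, before the deadline.
Step 4: the window is 12–32 days after September 4, 1999 (when the record is requested), so September 16, 1999 through October 6, 1999; done October 5, 1999, which is between those dates.
Step 5: 49 days after October 24, 1999 (end of the 19-day comment period, which began when the opening brief is filed on October 5, 1999) is December 12, 1999; December 11, 1999 is within that limit.
Step 6: 27 days after January 10, 2000 (end of the 30-day review period, which began when the brief is served on the agency on December 11, 1999) is February 6, 2000; done February 4, 2000 — timely.
Step 7: 65 days after February 4, 2000 (when the reply brief is filed) is April 9, 2000; April 14, 2000 misses that deadline by 5 days.

Step 7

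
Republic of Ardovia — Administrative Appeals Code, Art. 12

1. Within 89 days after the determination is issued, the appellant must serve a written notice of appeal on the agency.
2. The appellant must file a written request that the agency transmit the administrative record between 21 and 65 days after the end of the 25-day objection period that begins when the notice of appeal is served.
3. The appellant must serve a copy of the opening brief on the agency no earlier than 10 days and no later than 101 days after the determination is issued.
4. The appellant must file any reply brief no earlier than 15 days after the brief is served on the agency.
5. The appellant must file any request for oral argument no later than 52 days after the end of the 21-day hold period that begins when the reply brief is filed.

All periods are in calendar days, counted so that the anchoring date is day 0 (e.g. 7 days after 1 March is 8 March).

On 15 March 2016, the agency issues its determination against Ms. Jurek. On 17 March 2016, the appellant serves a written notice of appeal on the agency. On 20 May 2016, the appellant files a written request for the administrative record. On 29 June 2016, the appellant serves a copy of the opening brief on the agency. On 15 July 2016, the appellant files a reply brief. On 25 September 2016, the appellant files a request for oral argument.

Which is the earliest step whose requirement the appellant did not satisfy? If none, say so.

(1) due by 15 March 2016 + 89 days = 12 June 2016; done 17 March 2016 — timely.
(2) the permitted window runs from 11 April 2016 + 21 = 2 May 2016 to 11 April 2016 + 65 = 15 June 2016; done 20 May 2016, which is between those dates.
(3) the permitted window runs from 15 March 2016 + 10 = 25 March 2016 to 15 March 2016 + 101 = 24 June 2016; done 29 June 2016 — 5 days after the window closed.

Step 3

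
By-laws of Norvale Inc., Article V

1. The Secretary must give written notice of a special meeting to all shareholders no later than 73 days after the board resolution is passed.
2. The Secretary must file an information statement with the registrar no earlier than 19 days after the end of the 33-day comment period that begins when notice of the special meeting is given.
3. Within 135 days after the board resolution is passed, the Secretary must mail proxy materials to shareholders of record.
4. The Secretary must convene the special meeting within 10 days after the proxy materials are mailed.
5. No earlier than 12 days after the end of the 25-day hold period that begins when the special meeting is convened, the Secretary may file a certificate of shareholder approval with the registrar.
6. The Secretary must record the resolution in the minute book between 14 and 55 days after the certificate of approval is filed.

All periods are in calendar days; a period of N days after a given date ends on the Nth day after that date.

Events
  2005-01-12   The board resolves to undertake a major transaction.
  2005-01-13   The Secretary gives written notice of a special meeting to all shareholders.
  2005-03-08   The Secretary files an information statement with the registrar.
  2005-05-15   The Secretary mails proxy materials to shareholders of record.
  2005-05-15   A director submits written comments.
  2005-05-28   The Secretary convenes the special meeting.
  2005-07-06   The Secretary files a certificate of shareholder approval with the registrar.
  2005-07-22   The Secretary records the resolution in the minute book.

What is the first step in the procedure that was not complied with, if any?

Step 4

(1) due by 2005-01-12 + 73 days = 2005-03-26; 2005-01-13 is within that limit.
(2) permitted from 2005-02-15 + 19 days = 2005-03-06 onward; 2005-03-08 is on or after that date.
(3) due by 2005-01-12 + 135 days = 2005-05-27; completed 2005-05-15, before the deadline.
(4) due by 2005-05-15 + 10 days = 2005-05-25; not done until 2005-05-28, 3 days after the deadline.
That is the first point of non-compliance.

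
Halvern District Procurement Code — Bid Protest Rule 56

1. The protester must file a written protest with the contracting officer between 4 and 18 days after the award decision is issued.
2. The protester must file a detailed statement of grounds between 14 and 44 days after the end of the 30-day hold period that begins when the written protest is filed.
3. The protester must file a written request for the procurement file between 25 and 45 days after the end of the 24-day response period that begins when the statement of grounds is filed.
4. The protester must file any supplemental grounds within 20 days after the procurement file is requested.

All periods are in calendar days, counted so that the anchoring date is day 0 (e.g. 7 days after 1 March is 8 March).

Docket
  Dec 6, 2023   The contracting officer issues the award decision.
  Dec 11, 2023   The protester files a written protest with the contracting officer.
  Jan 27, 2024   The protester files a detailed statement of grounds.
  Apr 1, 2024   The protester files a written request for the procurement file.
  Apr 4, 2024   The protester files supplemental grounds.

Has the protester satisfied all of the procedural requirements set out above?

Step 1: the window is 4–18 days after Dec 6, 2023 (when the award decision is issued), so Dec 10, 2023 through Dec 24, 2023; done Dec 11, 2023, which is between those dates.
Step 2: the window is 14–44 days after Jan 10, 2024 (end of the 30-day hold period, which began when the written protest is filed on Dec 11, 2023), so Jan 24, 2024 through Feb 23, 2024; done Jan 27, 2024 — within the window.
Step 3: the window is 25–45 days after Feb 20, 2024 (end of the 24-day response period, which began when the statement of grounds is filed on Jan 27, 2024), so Mar 16, 2024 through Apr 5, 2024; Apr 1, 2024 falls inside that range.
Step 4: 20 days after Apr 1, 2024 (when the procurement file is requested) is Apr 21, 2024; completed Apr 4, 2024, before the deadline.

Yes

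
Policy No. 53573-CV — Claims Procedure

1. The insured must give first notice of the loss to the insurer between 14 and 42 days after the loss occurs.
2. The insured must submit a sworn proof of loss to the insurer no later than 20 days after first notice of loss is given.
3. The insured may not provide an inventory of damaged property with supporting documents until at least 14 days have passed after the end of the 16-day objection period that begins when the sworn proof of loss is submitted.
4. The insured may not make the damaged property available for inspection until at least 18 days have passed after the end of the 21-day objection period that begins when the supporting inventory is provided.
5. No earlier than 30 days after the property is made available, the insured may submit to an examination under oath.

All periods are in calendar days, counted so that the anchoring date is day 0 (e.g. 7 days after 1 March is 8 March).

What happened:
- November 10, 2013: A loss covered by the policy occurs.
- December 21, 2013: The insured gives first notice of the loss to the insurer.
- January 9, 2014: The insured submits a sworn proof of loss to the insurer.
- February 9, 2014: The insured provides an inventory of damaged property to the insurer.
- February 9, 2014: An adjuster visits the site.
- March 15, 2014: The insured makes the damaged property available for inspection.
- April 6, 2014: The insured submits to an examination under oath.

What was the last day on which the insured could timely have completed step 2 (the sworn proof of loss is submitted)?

Step 2 runs from December 21, 2013, when first notice of loss is given. 20 days after December 21, 2013 is January 10, 2014.

January 10, 2014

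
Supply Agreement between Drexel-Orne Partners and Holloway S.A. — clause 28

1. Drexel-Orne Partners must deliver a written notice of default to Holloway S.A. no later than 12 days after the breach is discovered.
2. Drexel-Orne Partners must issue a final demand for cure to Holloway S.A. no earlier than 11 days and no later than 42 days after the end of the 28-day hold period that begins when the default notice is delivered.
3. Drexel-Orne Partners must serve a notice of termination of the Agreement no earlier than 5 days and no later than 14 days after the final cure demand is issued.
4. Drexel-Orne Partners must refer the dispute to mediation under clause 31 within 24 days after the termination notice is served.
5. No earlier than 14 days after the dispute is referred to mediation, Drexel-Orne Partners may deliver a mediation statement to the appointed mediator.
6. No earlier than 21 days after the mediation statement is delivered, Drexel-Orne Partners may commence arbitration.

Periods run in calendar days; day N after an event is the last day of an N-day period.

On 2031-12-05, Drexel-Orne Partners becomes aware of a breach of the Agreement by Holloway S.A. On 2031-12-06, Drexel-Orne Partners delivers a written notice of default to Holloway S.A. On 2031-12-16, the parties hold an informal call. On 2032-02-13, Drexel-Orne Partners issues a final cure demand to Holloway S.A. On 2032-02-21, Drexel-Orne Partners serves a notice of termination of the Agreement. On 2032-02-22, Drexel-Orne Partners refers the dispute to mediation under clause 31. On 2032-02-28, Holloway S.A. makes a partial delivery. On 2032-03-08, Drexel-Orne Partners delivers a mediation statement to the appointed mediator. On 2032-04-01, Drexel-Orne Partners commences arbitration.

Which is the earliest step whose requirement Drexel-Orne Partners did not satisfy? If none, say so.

None — every step was satisfied

Step 1 — counting 12 days from 2031-12-05 (when the breach is discovered) gives a deadline of 2031-12-17; 2031-12-06 is within that limit.
Step 2 — 11 and 42 days from 2032-01-03 (end of the 28-day hold period, which began when the default notice is delivered on 2031-12-06) are 2032-01-14 and 2032-02-14 respectively; done 2032-02-13, which is between those dates.
Step 3 — 5 and 14 days from 2032-02-13 (when the final cure demand is issued) are 2032-02-18 and 2032-02-27 respectively; 2032-02-21 falls inside that range.
Step 4 — counting 24 days from 2032-02-21 (when the termination notice is served) gives a deadline of 2032-03-16; done 2032-02-22 — timely.
Step 5 — must wait 14 days from 2032-02-22 (when the dispute is referred to mediation), so not before 2032-03-07; 2032-03-08 is on or after that date.
Step 6 — must wait 21 days from 2032-03-08 (when the mediation statement is delivered), so not before 2032-03-29; 2032-04-01 is on or after that date.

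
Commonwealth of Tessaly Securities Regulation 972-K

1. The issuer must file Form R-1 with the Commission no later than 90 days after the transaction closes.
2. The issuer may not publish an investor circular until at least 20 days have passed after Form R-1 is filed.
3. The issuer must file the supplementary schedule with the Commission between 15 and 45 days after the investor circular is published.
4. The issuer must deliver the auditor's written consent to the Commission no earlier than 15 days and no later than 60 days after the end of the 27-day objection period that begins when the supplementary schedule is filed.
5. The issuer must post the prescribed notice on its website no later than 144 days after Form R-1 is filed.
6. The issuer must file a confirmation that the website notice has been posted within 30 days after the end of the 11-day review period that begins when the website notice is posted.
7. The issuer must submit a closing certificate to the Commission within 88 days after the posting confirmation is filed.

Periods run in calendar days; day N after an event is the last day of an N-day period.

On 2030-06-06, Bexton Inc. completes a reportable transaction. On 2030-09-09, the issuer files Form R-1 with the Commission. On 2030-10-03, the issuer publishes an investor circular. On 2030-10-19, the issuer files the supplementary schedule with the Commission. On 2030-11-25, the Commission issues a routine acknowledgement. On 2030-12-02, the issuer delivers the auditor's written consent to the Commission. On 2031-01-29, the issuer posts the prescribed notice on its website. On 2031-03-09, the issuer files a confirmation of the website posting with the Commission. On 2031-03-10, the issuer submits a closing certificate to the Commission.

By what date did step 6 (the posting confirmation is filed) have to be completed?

The website notice is posted on 2031-01-29; the 11-day review period therefore ends 2031-02-09, and step 6 runs from that date. 30 days after 2031-02-09 is 2031-03-11.

2031-03-11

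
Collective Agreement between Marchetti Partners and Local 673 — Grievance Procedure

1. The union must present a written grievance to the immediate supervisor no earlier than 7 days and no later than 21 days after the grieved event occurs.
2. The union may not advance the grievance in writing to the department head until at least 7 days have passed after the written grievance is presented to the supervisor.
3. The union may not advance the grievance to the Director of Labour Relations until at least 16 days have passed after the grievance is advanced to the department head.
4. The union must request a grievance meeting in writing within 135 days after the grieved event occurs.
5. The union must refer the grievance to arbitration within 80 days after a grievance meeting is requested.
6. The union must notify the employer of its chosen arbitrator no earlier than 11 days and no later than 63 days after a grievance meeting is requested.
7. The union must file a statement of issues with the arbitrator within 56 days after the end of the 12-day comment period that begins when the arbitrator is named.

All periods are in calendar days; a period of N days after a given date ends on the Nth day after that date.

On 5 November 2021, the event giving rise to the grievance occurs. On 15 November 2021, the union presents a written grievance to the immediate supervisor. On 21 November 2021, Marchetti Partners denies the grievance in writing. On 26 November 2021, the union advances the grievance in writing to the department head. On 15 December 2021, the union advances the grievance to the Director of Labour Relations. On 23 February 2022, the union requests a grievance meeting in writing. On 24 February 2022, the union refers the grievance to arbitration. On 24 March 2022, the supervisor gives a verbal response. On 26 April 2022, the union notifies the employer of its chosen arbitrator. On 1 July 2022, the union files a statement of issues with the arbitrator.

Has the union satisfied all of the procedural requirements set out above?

Yes

(1) the permitted window runs from 5 November 2021 + 7 = 12 November 2021 to 5 November 2021 + 21 = 26 November 2021; 15 November 2021 falls inside that range.
(2) permitted from 15 November 2021 + 7 days = 22 November 2021 onward; done 26 November 2021 — permitted.
(3) permitted from 26 November 2021 + 16 days = 12 December 2021 onward; done 15 December 2021, after the minimum wait.
(4) due by 5 November 2021 + 135 days = 20 March 2022; 23 February 2022 is within that limit.
(5) due by 23 February 2022 + 80 days = 14 May 2022; 24 February 2022 is within that limit.
(6) the permitted window runs from 23 February 2022 + 11 = 6 March 2022 to 23 February 2022 + 63 = 27 April 2022; 26 April 2022 falls inside that range.
(7) due by 8 May 2022 + 56 days = 3 July 2022; done 1 July 2022 — timely.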